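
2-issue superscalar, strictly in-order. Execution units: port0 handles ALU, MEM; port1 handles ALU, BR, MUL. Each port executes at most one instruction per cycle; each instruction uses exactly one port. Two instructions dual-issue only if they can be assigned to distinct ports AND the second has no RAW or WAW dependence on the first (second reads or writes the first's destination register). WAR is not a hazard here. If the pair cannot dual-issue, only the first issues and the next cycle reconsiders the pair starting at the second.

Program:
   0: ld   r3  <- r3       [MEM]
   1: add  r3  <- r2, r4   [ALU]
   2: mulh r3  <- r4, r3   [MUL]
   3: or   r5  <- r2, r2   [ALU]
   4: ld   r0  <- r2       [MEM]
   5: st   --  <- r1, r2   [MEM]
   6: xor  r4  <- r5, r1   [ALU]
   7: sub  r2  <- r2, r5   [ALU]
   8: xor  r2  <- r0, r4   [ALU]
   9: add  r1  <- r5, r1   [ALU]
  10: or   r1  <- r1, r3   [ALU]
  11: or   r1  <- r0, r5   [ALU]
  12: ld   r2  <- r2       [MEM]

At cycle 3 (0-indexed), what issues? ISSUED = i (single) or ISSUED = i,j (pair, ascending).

c0: i0 ld  WAW r3
c1: i1 add  RAW+WAW r3
c2: i2+i3 mulh+or  pair
c3: i4 ld  no-port MEM/MEM
c4: i5+i6 st+xor  pair
c5: i7 sub  WAW r2
c6: i8+i9 xor+add  pair
c7: i10 or  WAW r1
c8: i11+i12 or+ld  pair

ISSUED = 4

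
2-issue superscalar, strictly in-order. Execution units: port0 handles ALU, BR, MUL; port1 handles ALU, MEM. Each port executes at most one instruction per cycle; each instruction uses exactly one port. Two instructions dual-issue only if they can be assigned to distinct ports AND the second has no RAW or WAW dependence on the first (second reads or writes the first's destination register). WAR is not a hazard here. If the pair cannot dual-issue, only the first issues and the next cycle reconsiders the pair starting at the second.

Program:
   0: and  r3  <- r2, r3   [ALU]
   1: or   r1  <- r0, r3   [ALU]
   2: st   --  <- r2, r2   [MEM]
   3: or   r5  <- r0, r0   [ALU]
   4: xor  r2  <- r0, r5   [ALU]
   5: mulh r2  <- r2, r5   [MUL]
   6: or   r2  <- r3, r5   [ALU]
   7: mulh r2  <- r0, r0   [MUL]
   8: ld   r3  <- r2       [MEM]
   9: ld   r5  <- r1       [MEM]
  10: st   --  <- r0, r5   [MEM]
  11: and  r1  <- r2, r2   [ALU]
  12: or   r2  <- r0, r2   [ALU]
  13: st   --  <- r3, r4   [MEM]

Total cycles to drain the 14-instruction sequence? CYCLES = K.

CYCLES = 11

#0 head=0: and.ALU i0 RAW r3
#1 head=1: or.ALU/st.MEM i1,i2 dual
#2 head=3: or.ALU i3 RAW r5
#3 head=4: xor.ALU i4 RAW+WAW r2
#4 head=5: mulh.MUL i5 WAW r2
#5 head=6: or.ALU i6 WAW r2
#6 head=7: mulh.MUL i7 RAW r2
#7 head=8: ld.MEM i8 no-port MEM/MEM
#8 head=9: ld.MEM i9 no-port MEM/MEM
#9 head=10: st.MEM/and.ALU i10,i11 dual
#10 head=12: or.ALU/st.MEM i12,i13 dual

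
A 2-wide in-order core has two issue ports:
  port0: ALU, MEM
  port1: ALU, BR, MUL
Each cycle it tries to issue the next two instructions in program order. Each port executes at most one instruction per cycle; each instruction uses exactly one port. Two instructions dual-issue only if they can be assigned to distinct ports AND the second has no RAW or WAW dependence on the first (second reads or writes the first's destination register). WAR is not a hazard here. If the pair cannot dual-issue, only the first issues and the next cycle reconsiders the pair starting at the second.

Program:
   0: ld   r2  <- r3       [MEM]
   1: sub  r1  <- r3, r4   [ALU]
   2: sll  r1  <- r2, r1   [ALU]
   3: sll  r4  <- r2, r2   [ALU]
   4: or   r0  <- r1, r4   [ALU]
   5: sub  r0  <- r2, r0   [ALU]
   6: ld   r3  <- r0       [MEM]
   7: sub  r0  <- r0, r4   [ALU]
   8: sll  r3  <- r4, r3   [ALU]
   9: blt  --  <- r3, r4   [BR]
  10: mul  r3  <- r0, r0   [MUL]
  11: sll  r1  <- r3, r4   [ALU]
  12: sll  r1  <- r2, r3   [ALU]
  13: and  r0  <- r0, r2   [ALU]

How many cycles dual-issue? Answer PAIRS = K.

PAIRS = 4

0. ld.MEM;sub.ALU @i0+i1  | pair
1. sll.ALU;sll.ALU @i2+i3  | pair
2. or.ALU @i4  | RAW+WAW r0
3. sub.ALU @i5  | RAW r0
4. ld.MEM;sub.ALU @i6+i7  | pair
5. sll.ALU @i8  | RAW r3
6. blt.BR @i9  | no-port BR/MUL
7. mul.MUL @i10  | RAW r3
8. sll.ALU @i11  | WAW r1
9. sll.ALU;and.ALU @i12+i13  | pair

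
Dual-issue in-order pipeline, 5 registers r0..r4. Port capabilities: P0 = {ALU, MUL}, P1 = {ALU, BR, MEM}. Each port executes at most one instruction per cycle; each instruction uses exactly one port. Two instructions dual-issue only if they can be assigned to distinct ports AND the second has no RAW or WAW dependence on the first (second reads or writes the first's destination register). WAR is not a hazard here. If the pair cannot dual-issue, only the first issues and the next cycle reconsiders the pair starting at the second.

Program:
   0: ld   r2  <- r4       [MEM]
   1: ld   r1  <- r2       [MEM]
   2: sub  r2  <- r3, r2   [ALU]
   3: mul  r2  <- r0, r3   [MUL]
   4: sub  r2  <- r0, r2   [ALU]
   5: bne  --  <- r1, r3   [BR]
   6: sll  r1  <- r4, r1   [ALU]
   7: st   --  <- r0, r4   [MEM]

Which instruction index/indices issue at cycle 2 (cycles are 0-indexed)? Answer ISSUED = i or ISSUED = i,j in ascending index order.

c0: i0 ld.MEM  no-port MEM/MEM
c1: i1/i2 ld.MEM;sub.ALU  dual
c2: i3 mul.MUL  RAW+WAW r2
c3: i4/i5 sub.ALU;bne.BR  dual
c4: i6/i7 sll.ALU;st.MEM  dual

ISSUED = 3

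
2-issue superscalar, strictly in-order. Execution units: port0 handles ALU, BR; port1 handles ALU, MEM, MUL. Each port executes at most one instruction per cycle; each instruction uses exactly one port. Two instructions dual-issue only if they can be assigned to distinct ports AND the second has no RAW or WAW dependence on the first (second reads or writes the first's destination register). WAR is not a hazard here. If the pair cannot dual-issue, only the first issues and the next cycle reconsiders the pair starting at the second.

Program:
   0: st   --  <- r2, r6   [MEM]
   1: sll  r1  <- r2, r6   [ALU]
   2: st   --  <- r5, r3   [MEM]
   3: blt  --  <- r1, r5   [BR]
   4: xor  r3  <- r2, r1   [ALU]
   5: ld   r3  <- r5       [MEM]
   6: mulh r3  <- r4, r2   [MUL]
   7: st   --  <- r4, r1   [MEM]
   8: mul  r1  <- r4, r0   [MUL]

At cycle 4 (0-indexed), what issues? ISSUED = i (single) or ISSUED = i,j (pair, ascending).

t=0 i0/i1:st sll ; dual
t=1 i2/i3:st blt ; dual
t=2 i4:xor ; WAW r3
t=3 i5:ld ; no-port MEM/MUL
t=4 i6:mulh ; no-port MUL/MEM
t=5 i7:st ; no-port MEM/MUL
t=6 i8:mul ; tail

ISSUED = 6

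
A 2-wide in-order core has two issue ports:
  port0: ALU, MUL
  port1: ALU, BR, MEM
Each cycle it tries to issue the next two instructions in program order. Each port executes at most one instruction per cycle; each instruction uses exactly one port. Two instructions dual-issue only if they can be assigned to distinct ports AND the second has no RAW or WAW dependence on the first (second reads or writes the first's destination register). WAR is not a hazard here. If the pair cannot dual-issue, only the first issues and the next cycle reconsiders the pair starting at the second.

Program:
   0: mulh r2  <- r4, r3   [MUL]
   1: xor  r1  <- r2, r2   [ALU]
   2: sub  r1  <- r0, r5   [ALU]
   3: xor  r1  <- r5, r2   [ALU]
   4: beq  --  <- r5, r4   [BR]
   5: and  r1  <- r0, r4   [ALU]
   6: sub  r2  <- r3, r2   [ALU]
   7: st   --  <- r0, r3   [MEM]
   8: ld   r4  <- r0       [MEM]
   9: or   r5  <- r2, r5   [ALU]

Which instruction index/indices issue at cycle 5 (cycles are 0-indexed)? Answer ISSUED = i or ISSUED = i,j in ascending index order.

ISSUED = 7

  cy0 -> i0 (mulh) RAW r2
  cy1 -> i1 (xor) WAW r1
  cy2 -> i2 (sub) WAW r1
  cy3 -> i3,i4 (xor/beq) pair
  cy4 -> i5,i6 (and/sub) pair
  cy5 -> i7 (st) no-port MEM/MEM
  cy6 -> i8,i9 (ld/or) pair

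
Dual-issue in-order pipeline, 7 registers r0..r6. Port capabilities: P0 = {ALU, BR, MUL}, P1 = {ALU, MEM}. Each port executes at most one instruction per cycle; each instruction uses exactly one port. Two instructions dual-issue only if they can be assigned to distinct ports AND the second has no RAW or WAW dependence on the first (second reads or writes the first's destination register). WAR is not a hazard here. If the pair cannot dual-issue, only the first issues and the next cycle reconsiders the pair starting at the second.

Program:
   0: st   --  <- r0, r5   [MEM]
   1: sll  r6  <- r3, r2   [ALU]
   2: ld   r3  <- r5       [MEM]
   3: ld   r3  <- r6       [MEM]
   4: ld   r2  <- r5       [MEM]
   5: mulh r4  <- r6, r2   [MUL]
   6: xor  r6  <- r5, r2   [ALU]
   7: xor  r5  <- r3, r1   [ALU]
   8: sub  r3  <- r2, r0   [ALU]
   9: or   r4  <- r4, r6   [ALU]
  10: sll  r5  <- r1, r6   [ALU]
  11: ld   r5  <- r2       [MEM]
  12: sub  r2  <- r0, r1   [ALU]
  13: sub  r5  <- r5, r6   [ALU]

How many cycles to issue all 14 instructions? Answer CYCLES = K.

0. st;sll @i0,i1  | 2-wide
1. ld @i2  | no-port MEM/MEM
2. ld @i3  | no-port MEM/MEM
3. ld @i4  | RAW r2
4. mulh;xor @i5,i6  | 2-wide
5. xor;sub @i7,i8  | 2-wide
6. or;sll @i9,i10  | 2-wide
7. ld;sub @i11,i12  | 2-wide
8. sub @i13  | tail

CYCLES = 9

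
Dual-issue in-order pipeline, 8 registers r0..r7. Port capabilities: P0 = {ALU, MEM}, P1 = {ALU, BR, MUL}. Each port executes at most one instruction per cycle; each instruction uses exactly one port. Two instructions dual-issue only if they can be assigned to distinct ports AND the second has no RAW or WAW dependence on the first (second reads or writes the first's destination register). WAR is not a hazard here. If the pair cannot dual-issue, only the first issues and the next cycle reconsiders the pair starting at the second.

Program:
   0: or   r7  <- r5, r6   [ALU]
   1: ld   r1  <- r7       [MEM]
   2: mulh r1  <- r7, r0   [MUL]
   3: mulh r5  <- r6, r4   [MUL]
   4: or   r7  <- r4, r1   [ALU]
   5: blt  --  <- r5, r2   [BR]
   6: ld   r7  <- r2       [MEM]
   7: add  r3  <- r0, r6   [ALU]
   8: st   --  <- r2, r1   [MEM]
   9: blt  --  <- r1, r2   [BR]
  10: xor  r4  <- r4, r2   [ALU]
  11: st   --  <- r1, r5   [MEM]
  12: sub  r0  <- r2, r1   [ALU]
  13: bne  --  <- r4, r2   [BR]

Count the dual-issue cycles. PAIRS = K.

PAIRS = 5

t=0 i0:or ; RAW r7
t=1 i1:ld ; WAW r1
t=2 i2:mulh ; no-port MUL/MUL
t=3 i3+i4:mulh or ; pair
t=4 i5+i6:blt ld ; pair
t=5 i7+i8:add st ; pair
t=6 i9+i10:blt xor ; pair
t=7 i11+i12:st sub ; pair
t=8 i13:bne ; tail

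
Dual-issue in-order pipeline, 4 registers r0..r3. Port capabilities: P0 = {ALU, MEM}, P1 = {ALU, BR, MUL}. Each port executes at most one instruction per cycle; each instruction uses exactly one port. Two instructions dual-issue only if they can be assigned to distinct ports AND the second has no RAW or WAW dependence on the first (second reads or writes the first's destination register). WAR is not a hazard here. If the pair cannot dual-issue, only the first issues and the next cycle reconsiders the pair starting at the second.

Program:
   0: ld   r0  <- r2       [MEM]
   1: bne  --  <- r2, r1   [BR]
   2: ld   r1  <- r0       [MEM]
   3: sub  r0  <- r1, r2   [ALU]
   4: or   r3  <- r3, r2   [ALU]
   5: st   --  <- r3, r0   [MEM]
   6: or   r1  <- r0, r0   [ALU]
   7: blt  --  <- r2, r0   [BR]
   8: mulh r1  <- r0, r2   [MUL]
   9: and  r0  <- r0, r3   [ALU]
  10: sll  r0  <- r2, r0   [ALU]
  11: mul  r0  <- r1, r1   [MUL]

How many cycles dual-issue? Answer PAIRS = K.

PAIRS = 4

  cy0 -> i0,i1 (ld.MEM/bne.BR) 2-wide
  cy1 -> i2 (ld.MEM) RAW r1
  cy2 -> i3,i4 (sub.ALU/or.ALU) 2-wide
  cy3 -> i5,i6 (st.MEM/or.ALU) 2-wide
  cy4 -> i7 (blt.BR) no-port BR/MUL
  cy5 -> i8,i9 (mulh.MUL/and.ALU) 2-wide
  cy6 -> i10 (sll.ALU) WAW r0
  cy7 -> i11 (mul.MUL) tail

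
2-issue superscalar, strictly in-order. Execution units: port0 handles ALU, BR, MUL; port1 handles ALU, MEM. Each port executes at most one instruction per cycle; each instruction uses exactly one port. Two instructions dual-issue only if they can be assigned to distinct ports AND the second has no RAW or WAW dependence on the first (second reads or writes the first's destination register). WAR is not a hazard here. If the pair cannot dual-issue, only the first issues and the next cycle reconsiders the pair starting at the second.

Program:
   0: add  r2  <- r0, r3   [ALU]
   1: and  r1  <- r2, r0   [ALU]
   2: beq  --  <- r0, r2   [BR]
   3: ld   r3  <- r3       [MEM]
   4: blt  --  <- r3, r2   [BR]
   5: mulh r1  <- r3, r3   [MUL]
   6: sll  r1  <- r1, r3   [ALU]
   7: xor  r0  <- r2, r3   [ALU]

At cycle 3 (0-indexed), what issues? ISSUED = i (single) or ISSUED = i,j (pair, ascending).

ISSUED = 4

  cy0 -> i0 (add.ALU) RAW r2
  cy1 -> i1&i2 (and.ALU;beq.BR) pair
  cy2 -> i3 (ld.MEM) RAW r3
  cy3 -> i4 (blt.BR) no-port BR/MUL
  cy4 -> i5 (mulh.MUL) RAW+WAW r1
  cy5 -> i6&i7 (sll.ALU;xor.ALU) pair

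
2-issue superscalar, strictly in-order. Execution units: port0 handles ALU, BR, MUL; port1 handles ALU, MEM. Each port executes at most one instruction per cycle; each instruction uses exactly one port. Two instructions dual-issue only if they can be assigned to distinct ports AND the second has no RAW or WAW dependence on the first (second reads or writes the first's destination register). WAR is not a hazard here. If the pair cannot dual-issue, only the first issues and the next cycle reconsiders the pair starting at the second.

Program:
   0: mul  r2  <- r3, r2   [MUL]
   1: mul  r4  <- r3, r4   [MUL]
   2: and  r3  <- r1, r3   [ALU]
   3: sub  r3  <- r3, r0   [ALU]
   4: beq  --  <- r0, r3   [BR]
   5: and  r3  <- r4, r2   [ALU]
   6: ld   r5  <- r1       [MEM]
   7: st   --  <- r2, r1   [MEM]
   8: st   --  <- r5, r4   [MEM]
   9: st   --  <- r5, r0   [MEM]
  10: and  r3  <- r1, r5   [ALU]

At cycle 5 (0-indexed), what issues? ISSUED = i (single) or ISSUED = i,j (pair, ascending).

0. mul @i0  | no-port MUL/MUL
1. mul+and @i1+i2  | dual
2. sub @i3  | RAW r3
3. beq+and @i4+i5  | dual
4. ld @i6  | no-port MEM/MEM
5. st @i7  | no-port MEM/MEM
6. st @i8  | no-port MEM/MEM
7. st+and @i9+i10  | dual

ISSUED = 7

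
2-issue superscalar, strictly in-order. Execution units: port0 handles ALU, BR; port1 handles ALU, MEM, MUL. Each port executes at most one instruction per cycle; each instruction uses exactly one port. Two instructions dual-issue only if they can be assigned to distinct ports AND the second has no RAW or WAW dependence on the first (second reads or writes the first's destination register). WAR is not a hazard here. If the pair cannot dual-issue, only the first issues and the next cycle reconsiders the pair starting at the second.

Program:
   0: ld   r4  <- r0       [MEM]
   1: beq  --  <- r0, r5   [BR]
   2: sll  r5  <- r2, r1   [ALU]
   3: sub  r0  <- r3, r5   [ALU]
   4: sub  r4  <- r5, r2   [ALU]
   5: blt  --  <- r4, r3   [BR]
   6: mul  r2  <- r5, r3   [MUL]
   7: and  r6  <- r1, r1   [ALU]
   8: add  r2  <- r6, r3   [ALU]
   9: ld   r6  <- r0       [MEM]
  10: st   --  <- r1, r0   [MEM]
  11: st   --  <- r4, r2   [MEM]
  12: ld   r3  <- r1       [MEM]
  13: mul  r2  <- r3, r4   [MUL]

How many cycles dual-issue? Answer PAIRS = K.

PAIRS = 4

#0 head=0: ld.MEM+beq.BR i0,i1 dual
#1 head=2: sll.ALU i2 RAW r5
#2 head=3: sub.ALU+sub.ALU i3,i4 dual
#3 head=5: blt.BR+mul.MUL i5,i6 dual
#4 head=7: and.ALU i7 RAW r6
#5 head=8: add.ALU+ld.MEM i8,i9 dual
#6 head=10: st.MEM i10 no-port MEM/MEM
#7 head=11: st.MEM i11 no-port MEM/MEM
#8 head=12: ld.MEM i12 no-port MEM/MUL
#9 head=13: mul.MUL i13 tail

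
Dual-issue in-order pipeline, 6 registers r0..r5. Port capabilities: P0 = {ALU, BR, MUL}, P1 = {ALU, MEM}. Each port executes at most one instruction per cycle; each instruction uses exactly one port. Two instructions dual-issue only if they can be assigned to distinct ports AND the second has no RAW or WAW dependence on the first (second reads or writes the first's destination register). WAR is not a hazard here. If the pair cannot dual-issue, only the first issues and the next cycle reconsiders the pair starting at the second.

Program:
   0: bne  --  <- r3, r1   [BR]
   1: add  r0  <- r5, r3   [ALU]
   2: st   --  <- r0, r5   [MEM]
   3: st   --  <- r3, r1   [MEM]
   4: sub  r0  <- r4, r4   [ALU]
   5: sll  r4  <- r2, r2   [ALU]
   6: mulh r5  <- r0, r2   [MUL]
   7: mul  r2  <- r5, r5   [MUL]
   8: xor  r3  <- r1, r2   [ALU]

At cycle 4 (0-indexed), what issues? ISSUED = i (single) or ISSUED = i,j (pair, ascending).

c0: i0+i1 bne+add  2-wide
c1: i2 st  no-port MEM/MEM
c2: i3+i4 st+sub  2-wide
c3: i5+i6 sll+mulh  2-wide
c4: i7 mul  RAW r2
c5: i8 xor  tail

ISSUED = 7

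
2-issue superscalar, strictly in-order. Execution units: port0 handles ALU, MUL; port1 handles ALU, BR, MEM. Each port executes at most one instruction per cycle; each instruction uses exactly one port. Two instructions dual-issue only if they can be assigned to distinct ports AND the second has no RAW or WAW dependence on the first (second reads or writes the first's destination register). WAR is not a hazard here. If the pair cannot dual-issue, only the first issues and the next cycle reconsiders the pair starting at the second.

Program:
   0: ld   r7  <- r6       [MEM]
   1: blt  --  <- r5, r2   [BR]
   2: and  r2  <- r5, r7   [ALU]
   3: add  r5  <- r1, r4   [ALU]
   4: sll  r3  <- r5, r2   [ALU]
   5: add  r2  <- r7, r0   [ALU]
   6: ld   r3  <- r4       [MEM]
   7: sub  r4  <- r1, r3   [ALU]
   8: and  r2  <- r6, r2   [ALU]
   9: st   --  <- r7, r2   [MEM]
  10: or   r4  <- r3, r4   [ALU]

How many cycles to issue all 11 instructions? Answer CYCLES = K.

CYCLES = 7

t=0 i0:ld.MEM ; no-port MEM/BR
t=1 i1,i2:blt.BR+and.ALU ; pair
t=2 i3:add.ALU ; RAW r5
t=3 i4,i5:sll.ALU+add.ALU ; pair
t=4 i6:ld.MEM ; RAW r3
t=5 i7,i8:sub.ALU+and.ALU ; pair
t=6 i9,i10:st.MEM+or.ALU ; pair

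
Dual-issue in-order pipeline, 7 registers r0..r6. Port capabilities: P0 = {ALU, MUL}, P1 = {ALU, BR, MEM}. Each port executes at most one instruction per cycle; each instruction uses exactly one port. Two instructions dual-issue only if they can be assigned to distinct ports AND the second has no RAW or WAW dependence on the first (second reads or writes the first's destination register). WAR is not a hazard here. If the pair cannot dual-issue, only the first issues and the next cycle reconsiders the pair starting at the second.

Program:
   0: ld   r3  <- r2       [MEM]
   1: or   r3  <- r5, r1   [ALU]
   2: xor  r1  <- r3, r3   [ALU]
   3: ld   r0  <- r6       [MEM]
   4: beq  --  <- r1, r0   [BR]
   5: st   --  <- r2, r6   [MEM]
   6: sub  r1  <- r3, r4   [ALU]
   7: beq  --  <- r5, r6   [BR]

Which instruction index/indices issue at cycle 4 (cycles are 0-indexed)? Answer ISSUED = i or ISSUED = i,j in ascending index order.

t=0 i0:ld ; WAW r3
t=1 i1:or ; RAW r3
t=2 i2+i3:xor/ld ; pair
t=3 i4:beq ; no-port BR/MEM
t=4 i5+i6:st/sub ; pair
t=5 i7:beq ; tail

ISSUED = 5,6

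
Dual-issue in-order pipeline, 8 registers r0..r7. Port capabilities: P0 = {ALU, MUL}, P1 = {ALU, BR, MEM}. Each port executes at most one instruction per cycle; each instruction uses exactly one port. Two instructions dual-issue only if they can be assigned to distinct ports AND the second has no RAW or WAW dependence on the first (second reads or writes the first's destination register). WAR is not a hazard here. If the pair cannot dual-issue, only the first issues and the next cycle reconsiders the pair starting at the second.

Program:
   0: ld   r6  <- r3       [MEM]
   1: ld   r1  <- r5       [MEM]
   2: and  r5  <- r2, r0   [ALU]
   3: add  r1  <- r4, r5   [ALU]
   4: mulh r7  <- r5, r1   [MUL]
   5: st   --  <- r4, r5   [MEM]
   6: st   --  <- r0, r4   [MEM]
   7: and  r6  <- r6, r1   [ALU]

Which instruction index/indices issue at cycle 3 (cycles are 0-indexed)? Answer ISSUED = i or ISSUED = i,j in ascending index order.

[0] i0  ld  -- no-port MEM/MEM
[1] i1+i2  ld and  -- 2-wide
[2] i3  add  -- RAW r1
[3] i4+i5  mulh st  -- 2-wide
[4] i6+i7  st and  -- 2-wide

ISSUED = 4,5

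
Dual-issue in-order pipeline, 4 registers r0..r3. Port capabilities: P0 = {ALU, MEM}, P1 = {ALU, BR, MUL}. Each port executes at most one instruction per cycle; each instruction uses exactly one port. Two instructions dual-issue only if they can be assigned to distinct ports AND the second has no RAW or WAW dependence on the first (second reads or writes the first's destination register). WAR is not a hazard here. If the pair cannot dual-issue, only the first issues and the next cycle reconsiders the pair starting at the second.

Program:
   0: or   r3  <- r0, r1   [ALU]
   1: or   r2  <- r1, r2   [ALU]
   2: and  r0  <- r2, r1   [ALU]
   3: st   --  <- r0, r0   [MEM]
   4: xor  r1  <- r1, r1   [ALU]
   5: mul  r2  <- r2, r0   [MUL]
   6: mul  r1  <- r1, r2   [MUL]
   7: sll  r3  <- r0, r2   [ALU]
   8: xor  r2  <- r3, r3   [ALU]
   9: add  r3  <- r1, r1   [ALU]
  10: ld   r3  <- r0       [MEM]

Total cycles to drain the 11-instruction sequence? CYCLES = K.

CYCLES = 7

  cy0 -> i0&i1 (or.ALU/or.ALU) dual
  cy1 -> i2 (and.ALU) RAW r0
  cy2 -> i3&i4 (st.MEM/xor.ALU) dual
  cy3 -> i5 (mul.MUL) no-port MUL/MUL
  cy4 -> i6&i7 (mul.MUL/sll.ALU) dual
  cy5 -> i8&i9 (xor.ALU/add.ALU) dual
  cy6 -> i10 (ld.MEM) tail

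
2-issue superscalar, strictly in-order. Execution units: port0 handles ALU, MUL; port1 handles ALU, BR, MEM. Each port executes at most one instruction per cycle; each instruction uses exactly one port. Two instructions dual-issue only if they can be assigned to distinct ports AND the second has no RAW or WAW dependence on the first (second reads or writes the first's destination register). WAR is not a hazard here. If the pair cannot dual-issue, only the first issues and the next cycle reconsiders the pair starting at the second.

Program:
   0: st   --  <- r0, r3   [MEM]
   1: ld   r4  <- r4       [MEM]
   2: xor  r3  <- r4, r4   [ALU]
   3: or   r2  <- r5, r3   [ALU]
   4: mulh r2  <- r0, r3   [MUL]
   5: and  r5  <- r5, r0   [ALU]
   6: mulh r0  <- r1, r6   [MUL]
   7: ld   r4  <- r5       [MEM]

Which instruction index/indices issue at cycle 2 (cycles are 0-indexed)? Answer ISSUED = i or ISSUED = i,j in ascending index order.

c0: i0 st  no-port MEM/MEM
c1: i1 ld  RAW r4
c2: i2 xor  RAW r3
c3: i3 or  WAW r2
c4: i4,i5 mulh+and  pair
c5: i6,i7 mulh+ld  pair

ISSUED = 2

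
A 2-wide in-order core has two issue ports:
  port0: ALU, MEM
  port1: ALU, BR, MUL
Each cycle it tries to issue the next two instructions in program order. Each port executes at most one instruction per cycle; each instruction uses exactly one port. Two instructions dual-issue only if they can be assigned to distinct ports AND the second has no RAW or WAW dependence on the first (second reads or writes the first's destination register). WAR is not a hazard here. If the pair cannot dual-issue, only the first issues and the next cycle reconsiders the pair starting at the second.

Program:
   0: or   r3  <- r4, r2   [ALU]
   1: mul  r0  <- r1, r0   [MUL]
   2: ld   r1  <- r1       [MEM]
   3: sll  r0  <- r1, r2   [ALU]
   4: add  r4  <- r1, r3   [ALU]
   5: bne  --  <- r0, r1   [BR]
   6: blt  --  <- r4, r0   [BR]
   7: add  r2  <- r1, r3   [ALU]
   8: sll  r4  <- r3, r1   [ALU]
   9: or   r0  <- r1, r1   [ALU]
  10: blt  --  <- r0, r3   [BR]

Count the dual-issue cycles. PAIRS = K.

0. or.ALU;mul.MUL @i0/i1  | dual
1. ld.MEM @i2  | RAW r1
2. sll.ALU;add.ALU @i3/i4  | dual
3. bne.BR @i5  | no-port BR/BR
4. blt.BR;add.ALU @i6/i7  | dual
5. sll.ALU;or.ALU @i8/i9  | dual
6. blt.BR @i10  | tail

PAIRS = 4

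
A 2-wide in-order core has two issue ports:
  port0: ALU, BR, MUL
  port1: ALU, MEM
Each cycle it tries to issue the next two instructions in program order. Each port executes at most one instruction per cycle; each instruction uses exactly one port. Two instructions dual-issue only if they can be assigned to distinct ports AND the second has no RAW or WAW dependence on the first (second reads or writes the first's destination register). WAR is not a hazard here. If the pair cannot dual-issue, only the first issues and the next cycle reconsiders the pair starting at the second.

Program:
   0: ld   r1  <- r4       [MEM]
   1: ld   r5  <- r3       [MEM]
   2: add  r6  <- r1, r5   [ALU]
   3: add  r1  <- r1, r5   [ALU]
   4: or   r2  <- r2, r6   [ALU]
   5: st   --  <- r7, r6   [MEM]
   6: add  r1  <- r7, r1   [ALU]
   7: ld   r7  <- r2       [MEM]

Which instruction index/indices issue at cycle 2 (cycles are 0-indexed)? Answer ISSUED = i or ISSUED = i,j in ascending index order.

0. ld.MEM @i0  | no-port MEM/MEM
1. ld.MEM @i1  | RAW r5
2. add.ALU/add.ALU @i2,i3  | 2-wide
3. or.ALU/st.MEM @i4,i5  | 2-wide
4. add.ALU/ld.MEM @i6,i7  | 2-wide

ISSUED = 2,3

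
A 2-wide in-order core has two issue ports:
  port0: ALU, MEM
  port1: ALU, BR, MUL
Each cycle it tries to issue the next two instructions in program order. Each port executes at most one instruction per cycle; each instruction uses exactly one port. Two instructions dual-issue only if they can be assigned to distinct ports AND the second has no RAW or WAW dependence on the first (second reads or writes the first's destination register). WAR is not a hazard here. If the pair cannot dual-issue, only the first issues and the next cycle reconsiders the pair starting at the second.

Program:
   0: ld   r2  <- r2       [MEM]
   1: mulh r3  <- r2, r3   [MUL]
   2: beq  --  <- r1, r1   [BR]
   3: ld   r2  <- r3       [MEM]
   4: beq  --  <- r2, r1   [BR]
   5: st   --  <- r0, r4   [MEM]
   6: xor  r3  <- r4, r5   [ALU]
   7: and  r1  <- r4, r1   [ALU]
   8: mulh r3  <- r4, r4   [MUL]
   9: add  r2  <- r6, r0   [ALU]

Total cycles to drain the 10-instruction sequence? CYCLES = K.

t=0 i0:ld.MEM ; RAW r2
t=1 i1:mulh.MUL ; no-port MUL/BR
t=2 i2,i3:beq.BR ld.MEM ; pair
t=3 i4,i5:beq.BR st.MEM ; pair
t=4 i6,i7:xor.ALU and.ALU ; pair
t=5 i8,i9:mulh.MUL add.ALU ; pair

CYCLES = 6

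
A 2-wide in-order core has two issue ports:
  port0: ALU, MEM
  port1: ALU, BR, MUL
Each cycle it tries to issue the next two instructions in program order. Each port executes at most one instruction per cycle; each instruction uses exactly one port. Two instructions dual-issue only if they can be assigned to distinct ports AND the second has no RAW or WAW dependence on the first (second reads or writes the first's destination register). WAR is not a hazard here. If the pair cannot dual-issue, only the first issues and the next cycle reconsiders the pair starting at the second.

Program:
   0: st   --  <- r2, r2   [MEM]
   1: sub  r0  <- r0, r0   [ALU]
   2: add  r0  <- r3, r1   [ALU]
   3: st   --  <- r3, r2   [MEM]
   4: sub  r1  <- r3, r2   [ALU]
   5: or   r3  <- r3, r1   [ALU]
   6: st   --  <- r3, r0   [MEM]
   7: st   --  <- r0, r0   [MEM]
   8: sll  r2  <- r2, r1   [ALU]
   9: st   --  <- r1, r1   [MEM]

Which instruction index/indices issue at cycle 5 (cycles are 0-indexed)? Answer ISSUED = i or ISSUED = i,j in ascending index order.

0. st+sub @i0+i1  | pair
1. add+st @i2+i3  | pair
2. sub @i4  | RAW r1
3. or @i5  | RAW r3
4. st @i6  | no-port MEM/MEM
5. st+sll @i7+i8  | pair
6. st @i9  | tail

ISSUED = 7,8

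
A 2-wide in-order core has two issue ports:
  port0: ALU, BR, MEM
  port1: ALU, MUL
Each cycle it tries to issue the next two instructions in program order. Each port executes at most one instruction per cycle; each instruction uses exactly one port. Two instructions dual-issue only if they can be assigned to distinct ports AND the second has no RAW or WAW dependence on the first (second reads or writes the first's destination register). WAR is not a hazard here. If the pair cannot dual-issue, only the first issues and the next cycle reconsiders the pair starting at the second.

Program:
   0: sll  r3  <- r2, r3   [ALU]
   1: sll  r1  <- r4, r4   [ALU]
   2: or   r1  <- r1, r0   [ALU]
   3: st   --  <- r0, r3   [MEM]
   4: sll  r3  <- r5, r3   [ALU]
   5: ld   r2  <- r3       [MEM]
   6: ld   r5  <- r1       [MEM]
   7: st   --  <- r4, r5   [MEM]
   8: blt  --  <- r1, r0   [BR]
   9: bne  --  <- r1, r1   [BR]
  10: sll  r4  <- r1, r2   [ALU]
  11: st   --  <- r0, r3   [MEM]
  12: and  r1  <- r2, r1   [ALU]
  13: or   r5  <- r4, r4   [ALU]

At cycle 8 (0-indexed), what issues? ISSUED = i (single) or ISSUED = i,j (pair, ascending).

[0] i0,i1  sll.ALU/sll.ALU  -- pair
[1] i2,i3  or.ALU/st.MEM  -- pair
[2] i4  sll.ALU  -- RAW r3
[3] i5  ld.MEM  -- no-port MEM/MEM
[4] i6  ld.MEM  -- no-port MEM/MEM
[5] i7  st.MEM  -- no-port MEM/BR
[6] i8  blt.BR  -- no-port BR/BR
[7] i9,i10  bne.BR/sll.ALU  -- pair
[8] i11,i12  st.MEM/and.ALU  -- pair
[9] i13  or.ALU  -- tail

ISSUED = 11,12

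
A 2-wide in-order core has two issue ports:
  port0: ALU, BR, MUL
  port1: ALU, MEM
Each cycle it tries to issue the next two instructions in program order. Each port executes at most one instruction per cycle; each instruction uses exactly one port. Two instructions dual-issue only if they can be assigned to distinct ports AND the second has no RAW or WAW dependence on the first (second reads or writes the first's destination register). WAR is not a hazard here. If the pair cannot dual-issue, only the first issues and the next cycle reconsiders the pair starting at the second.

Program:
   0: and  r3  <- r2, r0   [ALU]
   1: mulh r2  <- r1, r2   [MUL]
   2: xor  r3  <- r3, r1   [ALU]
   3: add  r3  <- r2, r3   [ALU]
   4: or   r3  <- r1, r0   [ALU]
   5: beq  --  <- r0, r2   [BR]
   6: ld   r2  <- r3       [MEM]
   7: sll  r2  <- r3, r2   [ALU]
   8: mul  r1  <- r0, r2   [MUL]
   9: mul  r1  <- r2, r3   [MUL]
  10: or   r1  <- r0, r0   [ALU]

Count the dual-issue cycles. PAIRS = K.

c0: i0+i1 and.ALU+mulh.MUL  2-wide
c1: i2 xor.ALU  RAW+WAW r3
c2: i3 add.ALU  WAW r3
c3: i4+i5 or.ALU+beq.BR  2-wide
c4: i6 ld.MEM  RAW+WAW r2
c5: i7 sll.ALU  RAW r2
c6: i8 mul.MUL  no-port MUL/MUL
c7: i9 mul.MUL  WAW r1
c8: i10 or.ALU  tail

PAIRS = 2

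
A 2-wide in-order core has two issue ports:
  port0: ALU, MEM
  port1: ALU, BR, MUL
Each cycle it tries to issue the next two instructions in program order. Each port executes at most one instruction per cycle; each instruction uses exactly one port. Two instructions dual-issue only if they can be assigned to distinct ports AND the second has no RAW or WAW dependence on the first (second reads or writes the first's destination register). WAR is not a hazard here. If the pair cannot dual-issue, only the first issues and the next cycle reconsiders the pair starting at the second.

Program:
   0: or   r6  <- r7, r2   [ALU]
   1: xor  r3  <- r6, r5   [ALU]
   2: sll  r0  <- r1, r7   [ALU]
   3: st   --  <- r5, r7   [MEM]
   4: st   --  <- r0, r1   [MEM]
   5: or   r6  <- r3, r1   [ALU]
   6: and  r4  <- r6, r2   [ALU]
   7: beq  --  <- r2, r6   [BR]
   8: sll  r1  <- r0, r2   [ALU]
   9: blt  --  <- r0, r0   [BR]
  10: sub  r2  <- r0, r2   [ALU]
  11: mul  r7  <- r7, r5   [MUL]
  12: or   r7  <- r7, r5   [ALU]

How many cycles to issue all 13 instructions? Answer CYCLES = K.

CYCLES = 8

0. or.ALU @i0  | RAW r6
1. xor.ALU+sll.ALU @i1/i2  | pair
2. st.MEM @i3  | no-port MEM/MEM
3. st.MEM+or.ALU @i4/i5  | pair
4. and.ALU+beq.BR @i6/i7  | pair
5. sll.ALU+blt.BR @i8/i9  | pair
6. sub.ALU+mul.MUL @i10/i11  | pair
7. or.ALU @i12  | tail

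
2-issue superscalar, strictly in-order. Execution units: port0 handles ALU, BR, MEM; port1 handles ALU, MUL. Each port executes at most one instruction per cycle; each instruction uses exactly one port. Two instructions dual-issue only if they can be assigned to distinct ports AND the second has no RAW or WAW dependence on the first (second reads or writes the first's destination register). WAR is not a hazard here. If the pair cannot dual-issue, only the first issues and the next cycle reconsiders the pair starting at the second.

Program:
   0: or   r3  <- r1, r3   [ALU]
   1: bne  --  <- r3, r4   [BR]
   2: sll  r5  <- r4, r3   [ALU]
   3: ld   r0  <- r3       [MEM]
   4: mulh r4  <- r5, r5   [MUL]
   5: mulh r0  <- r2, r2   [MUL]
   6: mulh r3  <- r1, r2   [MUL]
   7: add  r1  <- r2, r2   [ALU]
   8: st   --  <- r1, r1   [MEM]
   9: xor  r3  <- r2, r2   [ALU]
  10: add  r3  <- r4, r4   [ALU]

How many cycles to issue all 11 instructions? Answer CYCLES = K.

CYCLES = 7

#0 head=0: or.ALU i0 RAW r3
#1 head=1: bne.BR/sll.ALU i1,i2 2-wide
#2 head=3: ld.MEM/mulh.MUL i3,i4 2-wide
#3 head=5: mulh.MUL i5 no-port MUL/MUL
#4 head=6: mulh.MUL/add.ALU i6,i7 2-wide
#5 head=8: st.MEM/xor.ALU i8,i9 2-wide
#6 head=10: add.ALU i10 tail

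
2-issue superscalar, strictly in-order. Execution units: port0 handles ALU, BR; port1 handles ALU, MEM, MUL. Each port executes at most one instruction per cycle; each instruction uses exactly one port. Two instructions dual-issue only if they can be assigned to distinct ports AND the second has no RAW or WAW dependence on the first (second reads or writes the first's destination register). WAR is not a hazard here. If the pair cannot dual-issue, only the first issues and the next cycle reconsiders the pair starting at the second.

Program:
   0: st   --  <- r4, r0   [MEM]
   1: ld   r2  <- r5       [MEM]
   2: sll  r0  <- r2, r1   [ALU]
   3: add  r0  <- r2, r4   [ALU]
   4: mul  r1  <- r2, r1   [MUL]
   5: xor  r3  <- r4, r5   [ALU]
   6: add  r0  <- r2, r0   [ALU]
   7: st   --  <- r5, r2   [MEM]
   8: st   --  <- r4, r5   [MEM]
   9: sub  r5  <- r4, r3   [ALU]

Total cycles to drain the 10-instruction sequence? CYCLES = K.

CYCLES = 7

[0] i0  st.MEM  -- no-port MEM/MEM
[1] i1  ld.MEM  -- RAW r2
[2] i2  sll.ALU  -- WAW r0
[3] i3&i4  add.ALU+mul.MUL  -- pair
[4] i5&i6  xor.ALU+add.ALU  -- pair
[5] i7  st.MEM  -- no-port MEM/MEM
[6] i8&i9  st.MEM+sub.ALU  -- pair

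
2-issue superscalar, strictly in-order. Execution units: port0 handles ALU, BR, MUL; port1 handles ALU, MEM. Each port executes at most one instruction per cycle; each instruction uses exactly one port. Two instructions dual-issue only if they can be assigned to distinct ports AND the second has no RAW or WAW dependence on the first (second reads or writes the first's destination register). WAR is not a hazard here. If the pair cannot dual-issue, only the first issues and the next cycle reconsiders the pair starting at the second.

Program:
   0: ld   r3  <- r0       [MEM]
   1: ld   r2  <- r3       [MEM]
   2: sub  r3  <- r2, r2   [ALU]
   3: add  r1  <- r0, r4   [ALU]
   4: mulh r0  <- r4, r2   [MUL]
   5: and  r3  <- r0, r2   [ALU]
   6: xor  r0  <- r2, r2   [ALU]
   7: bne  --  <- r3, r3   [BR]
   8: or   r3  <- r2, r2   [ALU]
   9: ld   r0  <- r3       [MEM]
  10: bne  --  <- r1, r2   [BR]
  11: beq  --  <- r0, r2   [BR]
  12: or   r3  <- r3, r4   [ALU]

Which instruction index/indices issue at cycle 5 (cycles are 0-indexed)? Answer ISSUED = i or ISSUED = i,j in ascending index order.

  cy0 -> i0 (ld) no-port MEM/MEM
  cy1 -> i1 (ld) RAW r2
  cy2 -> i2/i3 (sub+add) dual
  cy3 -> i4 (mulh) RAW r0
  cy4 -> i5/i6 (and+xor) dual
  cy5 -> i7/i8 (bne+or) dual
  cy6 -> i9/i10 (ld+bne) dual
  cy7 -> i11/i12 (beq+or) dual

ISSUED = 7,8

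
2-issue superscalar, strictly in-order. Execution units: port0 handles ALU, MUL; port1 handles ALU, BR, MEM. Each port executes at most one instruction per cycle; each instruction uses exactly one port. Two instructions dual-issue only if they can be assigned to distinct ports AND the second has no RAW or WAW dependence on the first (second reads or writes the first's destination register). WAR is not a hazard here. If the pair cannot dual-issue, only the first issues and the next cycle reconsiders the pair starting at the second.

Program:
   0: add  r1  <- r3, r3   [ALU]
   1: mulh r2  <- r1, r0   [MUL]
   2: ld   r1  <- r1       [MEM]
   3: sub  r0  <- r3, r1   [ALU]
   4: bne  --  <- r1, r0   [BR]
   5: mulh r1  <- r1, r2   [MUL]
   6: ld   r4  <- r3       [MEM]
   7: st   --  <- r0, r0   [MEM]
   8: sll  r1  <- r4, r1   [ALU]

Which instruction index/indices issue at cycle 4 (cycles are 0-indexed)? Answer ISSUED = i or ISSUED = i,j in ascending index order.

t=0 i0:add.ALU ; RAW r1
t=1 i1&i2:mulh.MUL ld.MEM ; 2-wide
t=2 i3:sub.ALU ; RAW r0
t=3 i4&i5:bne.BR mulh.MUL ; 2-wide
t=4 i6:ld.MEM ; no-port MEM/MEM
t=5 i7&i8:st.MEM sll.ALU ; 2-wide

ISSUED = 6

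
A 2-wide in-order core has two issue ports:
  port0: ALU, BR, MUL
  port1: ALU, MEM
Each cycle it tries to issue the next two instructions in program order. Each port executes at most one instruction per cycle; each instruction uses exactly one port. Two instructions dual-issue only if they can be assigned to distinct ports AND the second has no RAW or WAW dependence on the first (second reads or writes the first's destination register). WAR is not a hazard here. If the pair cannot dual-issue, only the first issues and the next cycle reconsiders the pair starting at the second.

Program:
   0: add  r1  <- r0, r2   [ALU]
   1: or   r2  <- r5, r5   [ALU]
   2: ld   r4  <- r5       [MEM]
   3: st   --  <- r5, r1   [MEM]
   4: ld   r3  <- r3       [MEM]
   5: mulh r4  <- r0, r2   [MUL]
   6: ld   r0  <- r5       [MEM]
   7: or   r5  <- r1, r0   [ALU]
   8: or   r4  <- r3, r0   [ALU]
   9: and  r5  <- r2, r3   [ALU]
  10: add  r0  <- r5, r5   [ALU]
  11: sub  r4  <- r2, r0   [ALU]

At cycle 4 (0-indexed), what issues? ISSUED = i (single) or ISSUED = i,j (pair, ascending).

ISSUED = 6

c0: i0,i1 add.ALU;or.ALU  dual
c1: i2 ld.MEM  no-port MEM/MEM
c2: i3 st.MEM  no-port MEM/MEM
c3: i4,i5 ld.MEM;mulh.MUL  dual
c4: i6 ld.MEM  RAW r0
c5: i7,i8 or.ALU;or.ALU  dual
c6: i9 and.ALU  RAW r5
c7: i10 add.ALU  RAW r0
c8: i11 sub.ALU  tail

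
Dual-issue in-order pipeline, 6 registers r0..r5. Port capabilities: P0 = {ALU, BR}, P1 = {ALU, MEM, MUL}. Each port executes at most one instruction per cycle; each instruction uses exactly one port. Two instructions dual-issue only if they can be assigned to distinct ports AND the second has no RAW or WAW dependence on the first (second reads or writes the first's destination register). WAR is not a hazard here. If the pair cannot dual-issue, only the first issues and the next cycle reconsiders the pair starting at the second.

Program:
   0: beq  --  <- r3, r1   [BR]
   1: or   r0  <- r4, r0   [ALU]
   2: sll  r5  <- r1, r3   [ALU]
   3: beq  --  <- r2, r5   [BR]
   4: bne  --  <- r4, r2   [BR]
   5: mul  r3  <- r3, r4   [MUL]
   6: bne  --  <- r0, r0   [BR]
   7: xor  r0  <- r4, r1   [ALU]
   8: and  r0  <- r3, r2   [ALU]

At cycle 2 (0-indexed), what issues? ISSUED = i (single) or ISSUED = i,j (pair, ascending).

ISSUED = 3

  cy0 -> i0,i1 (beq or) pair
  cy1 -> i2 (sll) RAW r5
  cy2 -> i3 (beq) no-port BR/BR
  cy3 -> i4,i5 (bne mul) pair
  cy4 -> i6,i7 (bne xor) pair
  cy5 -> i8 (and) tail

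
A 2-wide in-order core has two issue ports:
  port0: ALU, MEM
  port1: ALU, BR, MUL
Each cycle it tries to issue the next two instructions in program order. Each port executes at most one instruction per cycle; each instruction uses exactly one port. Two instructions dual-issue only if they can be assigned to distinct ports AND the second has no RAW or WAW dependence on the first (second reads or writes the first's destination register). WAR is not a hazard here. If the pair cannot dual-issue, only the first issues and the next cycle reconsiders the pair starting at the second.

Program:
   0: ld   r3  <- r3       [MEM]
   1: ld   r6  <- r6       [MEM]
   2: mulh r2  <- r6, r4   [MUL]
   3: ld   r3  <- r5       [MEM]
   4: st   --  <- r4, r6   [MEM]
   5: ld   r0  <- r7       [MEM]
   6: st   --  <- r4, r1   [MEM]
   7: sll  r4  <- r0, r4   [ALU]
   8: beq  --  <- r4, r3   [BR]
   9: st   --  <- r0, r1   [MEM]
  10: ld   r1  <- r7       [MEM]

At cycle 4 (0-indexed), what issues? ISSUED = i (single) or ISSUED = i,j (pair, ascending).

c0: i0 ld  no-port MEM/MEM
c1: i1 ld  RAW r6
c2: i2&i3 mulh/ld  dual
c3: i4 st  no-port MEM/MEM
c4: i5 ld  no-port MEM/MEM
c5: i6&i7 st/sll  dual
c6: i8&i9 beq/st  dual
c7: i10 ld  tail

ISSUED = 5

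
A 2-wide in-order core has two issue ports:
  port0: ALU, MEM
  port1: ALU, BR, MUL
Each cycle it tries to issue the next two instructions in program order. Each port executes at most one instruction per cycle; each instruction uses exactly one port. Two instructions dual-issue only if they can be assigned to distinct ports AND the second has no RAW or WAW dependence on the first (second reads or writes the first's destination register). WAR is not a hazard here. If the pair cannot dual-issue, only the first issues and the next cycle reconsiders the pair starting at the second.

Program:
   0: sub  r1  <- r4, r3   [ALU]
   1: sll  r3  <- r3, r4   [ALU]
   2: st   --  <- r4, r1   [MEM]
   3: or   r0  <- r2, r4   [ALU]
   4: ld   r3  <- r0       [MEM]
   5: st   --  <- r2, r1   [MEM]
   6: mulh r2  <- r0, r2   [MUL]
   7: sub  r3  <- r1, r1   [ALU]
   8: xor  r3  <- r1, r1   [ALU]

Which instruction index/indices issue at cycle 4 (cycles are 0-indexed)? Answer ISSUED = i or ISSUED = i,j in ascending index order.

ISSUED = 7

[0] i0&i1  sub.ALU sll.ALU  -- pair
[1] i2&i3  st.MEM or.ALU  -- pair
[2] i4  ld.MEM  -- no-port MEM/MEM
[3] i5&i6  st.MEM mulh.MUL  -- pair
[4] i7  sub.ALU  -- WAW r3
[5] i8  xor.ALU  -- tail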